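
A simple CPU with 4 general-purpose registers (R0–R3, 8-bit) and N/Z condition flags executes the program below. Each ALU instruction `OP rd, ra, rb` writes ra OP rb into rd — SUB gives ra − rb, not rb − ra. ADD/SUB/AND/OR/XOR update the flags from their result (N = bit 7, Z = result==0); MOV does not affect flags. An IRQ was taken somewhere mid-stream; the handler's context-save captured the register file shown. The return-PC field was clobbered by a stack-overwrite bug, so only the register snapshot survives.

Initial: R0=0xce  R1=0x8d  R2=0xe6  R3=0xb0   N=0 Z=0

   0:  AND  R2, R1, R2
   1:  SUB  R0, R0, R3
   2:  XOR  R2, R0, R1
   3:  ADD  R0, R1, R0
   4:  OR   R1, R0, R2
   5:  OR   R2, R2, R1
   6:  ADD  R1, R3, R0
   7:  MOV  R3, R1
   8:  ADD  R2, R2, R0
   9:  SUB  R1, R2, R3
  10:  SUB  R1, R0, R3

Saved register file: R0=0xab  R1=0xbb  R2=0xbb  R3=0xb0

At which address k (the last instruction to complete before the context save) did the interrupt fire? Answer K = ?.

K = 5

after  0: R0=0xce R1=0x8d R2=0x84 R3=0xb0  N=1 Z=0
after  1: R0=0x1e R1=0x8d R2=0x84 R3=0xb0  N=0 Z=0
after  2: R0=0x1e R1=0x8d R2=0x93 R3=0xb0  N=1 Z=0
after  3: R0=0xab R1=0x8d R2=0x93 R3=0xb0  N=1 Z=0
after  4: R0=0xab R1=0xbb R2=0x93 R3=0xb0  N=1 Z=0
after  5: R0=0xab R1=0xbb R2=0xbb R3=0xb0  N=1 Z=0
-- IRQ taken; context saved, return-PC = 6 --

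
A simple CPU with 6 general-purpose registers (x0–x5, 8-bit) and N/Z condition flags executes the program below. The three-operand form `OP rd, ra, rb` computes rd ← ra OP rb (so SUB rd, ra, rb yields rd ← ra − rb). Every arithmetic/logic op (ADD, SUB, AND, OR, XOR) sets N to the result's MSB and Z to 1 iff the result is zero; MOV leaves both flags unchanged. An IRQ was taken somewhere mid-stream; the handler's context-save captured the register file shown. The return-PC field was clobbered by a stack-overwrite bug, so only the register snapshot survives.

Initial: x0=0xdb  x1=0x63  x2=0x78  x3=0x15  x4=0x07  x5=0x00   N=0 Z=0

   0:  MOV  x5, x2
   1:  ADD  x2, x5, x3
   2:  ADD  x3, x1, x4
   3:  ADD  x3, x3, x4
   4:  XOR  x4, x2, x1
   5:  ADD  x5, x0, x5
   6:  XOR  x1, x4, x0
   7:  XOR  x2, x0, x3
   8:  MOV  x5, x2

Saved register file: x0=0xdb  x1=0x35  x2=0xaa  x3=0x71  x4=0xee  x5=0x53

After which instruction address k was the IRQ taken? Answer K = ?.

K = 7

after  0: x0=0xdb x1=0x63 x2=0x78 x3=0x15 x4=0x07 x5=0x78  N=0 Z=0
after  1: x0=0xdb x1=0x63 x2=0x8d x3=0x15 x4=0x07 x5=0x78  N=1 Z=0
after  2: x0=0xdb x1=0x63 x2=0x8d x3=0x6a x4=0x07 x5=0x78  N=0 Z=0
after  3: x0=0xdb x1=0x63 x2=0x8d x3=0x71 x4=0x07 x5=0x78  N=0 Z=0
after  4: x0=0xdb x1=0x63 x2=0x8d x3=0x71 x4=0xee x5=0x78  N=1 Z=0
after  5: x0=0xdb x1=0x63 x2=0x8d x3=0x71 x4=0xee x5=0x53  N=0 Z=0
after  6: x0=0xdb x1=0x35 x2=0x8d x3=0x71 x4=0xee x5=0x53  N=0 Z=0
after  7: x0=0xdb x1=0x35 x2=0xaa x3=0x71 x4=0xee x5=0x53  N=1 Z=0
-- IRQ taken; context saved, return-PC = 8 --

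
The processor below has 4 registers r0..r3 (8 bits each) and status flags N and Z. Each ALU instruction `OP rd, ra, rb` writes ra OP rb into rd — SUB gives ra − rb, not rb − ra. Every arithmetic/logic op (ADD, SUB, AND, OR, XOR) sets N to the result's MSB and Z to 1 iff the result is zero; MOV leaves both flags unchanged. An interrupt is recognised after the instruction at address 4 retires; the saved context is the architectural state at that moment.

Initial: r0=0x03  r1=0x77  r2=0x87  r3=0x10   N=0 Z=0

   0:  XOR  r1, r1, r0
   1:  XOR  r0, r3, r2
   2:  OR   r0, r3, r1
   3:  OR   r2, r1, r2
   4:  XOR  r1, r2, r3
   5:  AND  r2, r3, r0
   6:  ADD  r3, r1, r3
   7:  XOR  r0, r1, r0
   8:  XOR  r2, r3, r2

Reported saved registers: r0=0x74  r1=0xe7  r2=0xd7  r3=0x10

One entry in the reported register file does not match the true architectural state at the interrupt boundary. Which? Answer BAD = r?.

BAD = r2

after  0: r0=0x03 r1=0x74 r2=0x87 r3=0x10  N=0 Z=0
after  1: r0=0x97 r1=0x74 r2=0x87 r3=0x10  N=1 Z=0
after  2: r0=0x74 r1=0x74 r2=0x87 r3=0x10  N=0 Z=0
after  3: r0=0x74 r1=0x74 r2=0xf7 r3=0x10  N=1 Z=0
after  4: r0=0x74 r1=0xe7 r2=0xf7 r3=0x10  N=1 Z=0
-- IRQ taken; context saved, return-PC = 5 --
mismatch: r2: reported 0xd7 vs actual 0xf7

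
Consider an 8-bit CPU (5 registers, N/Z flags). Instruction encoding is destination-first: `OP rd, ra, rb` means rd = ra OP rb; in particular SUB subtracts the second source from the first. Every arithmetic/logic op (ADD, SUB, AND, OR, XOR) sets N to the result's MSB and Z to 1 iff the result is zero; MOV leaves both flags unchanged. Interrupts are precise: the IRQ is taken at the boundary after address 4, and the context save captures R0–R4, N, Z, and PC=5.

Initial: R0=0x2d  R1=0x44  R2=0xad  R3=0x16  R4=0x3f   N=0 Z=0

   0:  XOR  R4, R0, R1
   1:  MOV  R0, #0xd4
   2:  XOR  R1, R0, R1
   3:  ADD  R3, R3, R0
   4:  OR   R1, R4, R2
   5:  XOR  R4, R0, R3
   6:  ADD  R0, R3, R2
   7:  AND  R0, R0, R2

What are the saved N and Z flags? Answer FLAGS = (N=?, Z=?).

FLAGS = (N=1, Z=0)

after  0: R0=0x2d R1=0x44 R2=0xad R3=0x16 R4=0x69  N=0 Z=0
after  1: R0=0xd4 R1=0x44 R2=0xad R3=0x16 R4=0x69  N=0 Z=0
after  2: R0=0xd4 R1=0x90 R2=0xad R3=0x16 R4=0x69  N=1 Z=0
after  3: R0=0xd4 R1=0x90 R2=0xad R3=0xea R4=0x69  N=1 Z=0
after  4: R0=0xd4 R1=0xed R2=0xad R3=0xea R4=0x69  N=1 Z=0
-- IRQ taken; context saved, return-PC = 5 --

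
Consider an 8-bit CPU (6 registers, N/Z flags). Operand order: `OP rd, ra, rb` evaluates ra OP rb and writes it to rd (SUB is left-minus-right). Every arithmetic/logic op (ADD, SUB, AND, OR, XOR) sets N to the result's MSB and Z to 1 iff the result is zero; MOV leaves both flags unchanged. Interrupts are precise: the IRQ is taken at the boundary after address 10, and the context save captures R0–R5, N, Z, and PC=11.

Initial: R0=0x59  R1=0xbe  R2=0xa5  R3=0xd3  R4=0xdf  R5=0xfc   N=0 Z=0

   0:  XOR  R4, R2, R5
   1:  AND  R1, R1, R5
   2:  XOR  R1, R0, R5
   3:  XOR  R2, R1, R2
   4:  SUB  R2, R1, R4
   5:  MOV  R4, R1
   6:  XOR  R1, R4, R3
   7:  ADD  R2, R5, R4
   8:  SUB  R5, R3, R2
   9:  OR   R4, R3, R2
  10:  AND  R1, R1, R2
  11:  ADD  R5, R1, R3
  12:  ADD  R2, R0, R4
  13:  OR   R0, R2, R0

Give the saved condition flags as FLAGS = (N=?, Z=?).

after  0: R0=0x59 R1=0xbe R2=0xa5 R3=0xd3 R4=0x59 R5=0xfc  N=0 Z=0
after  1: R0=0x59 R1=0xbc R2=0xa5 R3=0xd3 R4=0x59 R5=0xfc  N=1 Z=0
after  2: R0=0x59 R1=0xa5 R2=0xa5 R3=0xd3 R4=0x59 R5=0xfc  N=1 Z=0
after  3: R0=0x59 R1=0xa5 R2=0x00 R3=0xd3 R4=0x59 R5=0xfc  N=0 Z=1
after  4: R0=0x59 R1=0xa5 R2=0x4c R3=0xd3 R4=0x59 R5=0xfc  N=0 Z=0
after  5: R0=0x59 R1=0xa5 R2=0x4c R3=0xd3 R4=0xa5 R5=0xfc  N=0 Z=0
after  6: R0=0x59 R1=0x76 R2=0x4c R3=0xd3 R4=0xa5 R5=0xfc  N=0 Z=0
after  7: R0=0x59 R1=0x76 R2=0xa1 R3=0xd3 R4=0xa5 R5=0xfc  N=1 Z=0
after  8: R0=0x59 R1=0x76 R2=0xa1 R3=0xd3 R4=0xa5 R5=0x32  N=0 Z=0
after  9: R0=0x59 R1=0x76 R2=0xa1 R3=0xd3 R4=0xf3 R5=0x32  N=1 Z=0
after 10: R0=0x59 R1=0x20 R2=0xa1 R3=0xd3 R4=0xf3 R5=0x32  N=0 Z=0
-- IRQ taken; context saved, return-PC = 11 --

FLAGS = (N=0, Z=0)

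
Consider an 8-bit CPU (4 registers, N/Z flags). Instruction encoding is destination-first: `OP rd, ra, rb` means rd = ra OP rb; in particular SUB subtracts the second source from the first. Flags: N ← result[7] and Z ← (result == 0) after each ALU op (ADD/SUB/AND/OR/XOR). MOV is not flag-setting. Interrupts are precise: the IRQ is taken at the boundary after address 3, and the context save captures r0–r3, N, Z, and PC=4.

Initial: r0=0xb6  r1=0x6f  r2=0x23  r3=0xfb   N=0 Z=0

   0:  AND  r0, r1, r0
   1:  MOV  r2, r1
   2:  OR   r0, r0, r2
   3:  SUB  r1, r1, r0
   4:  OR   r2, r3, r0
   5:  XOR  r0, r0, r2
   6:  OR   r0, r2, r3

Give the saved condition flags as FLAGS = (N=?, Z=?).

after  0: r0=0x26 r1=0x6f r2=0x23 r3=0xfb  N=0 Z=0
after  1: r0=0x26 r1=0x6f r2=0x6f r3=0xfb  N=0 Z=0
after  2: r0=0x6f r1=0x6f r2=0x6f r3=0xfb  N=0 Z=0
after  3: r0=0x6f r1=0x00 r2=0x6f r3=0xfb  N=0 Z=1
-- IRQ taken; context saved, return-PC = 4 --

FLAGS = (N=0, Z=1)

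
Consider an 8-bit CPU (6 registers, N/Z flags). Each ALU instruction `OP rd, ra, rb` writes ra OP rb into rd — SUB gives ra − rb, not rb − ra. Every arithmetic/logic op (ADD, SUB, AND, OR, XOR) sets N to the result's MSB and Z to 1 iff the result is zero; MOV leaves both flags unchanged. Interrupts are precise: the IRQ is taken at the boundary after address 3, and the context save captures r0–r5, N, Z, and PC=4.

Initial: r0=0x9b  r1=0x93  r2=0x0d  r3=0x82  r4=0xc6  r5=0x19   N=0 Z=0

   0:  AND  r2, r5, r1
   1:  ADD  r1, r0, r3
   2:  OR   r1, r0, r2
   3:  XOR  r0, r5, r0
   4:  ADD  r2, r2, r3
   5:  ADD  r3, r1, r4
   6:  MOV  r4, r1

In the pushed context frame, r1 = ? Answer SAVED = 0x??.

SAVED = 0x9b

after  0: r0=0x9b r1=0x93 r2=0x11 r3=0x82 r4=0xc6 r5=0x19  N=0 Z=0
after  1: r0=0x9b r1=0x1d r2=0x11 r3=0x82 r4=0xc6 r5=0x19  N=0 Z=0
after  2: r0=0x9b r1=0x9b r2=0x11 r3=0x82 r4=0xc6 r5=0x19  N=1 Z=0
after  3: r0=0x82 r1=0x9b r2=0x11 r3=0x82 r4=0xc6 r5=0x19  N=1 Z=0
-- IRQ taken; context saved, return-PC = 4 --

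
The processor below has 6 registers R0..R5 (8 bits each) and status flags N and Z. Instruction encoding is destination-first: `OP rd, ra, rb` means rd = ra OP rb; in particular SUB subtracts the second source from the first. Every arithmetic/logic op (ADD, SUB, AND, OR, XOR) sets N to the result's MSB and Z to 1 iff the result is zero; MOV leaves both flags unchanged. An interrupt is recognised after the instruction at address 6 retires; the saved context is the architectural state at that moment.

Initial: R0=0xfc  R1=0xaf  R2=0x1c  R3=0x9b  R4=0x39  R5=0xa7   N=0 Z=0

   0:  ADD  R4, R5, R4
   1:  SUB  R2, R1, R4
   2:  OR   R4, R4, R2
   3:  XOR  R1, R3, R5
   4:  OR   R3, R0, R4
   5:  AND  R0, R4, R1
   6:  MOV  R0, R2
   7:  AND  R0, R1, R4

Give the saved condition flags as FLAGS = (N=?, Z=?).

FLAGS = (N=0, Z=0)

after  0: R0=0xfc R1=0xaf R2=0x1c R3=0x9b R4=0xe0 R5=0xa7  N=1 Z=0
after  1: R0=0xfc R1=0xaf R2=0xcf R3=0x9b R4=0xe0 R5=0xa7  N=1 Z=0
after  2: R0=0xfc R1=0xaf R2=0xcf R3=0x9b R4=0xef R5=0xa7  N=1 Z=0
after  3: R0=0xfc R1=0x3c R2=0xcf R3=0x9b R4=0xef R5=0xa7  N=0 Z=0
after  4: R0=0xfc R1=0x3c R2=0xcf R3=0xff R4=0xef R5=0xa7  N=1 Z=0
after  5: R0=0x2c R1=0x3c R2=0xcf R3=0xff R4=0xef R5=0xa7  N=0 Z=0
after  6: R0=0xcf R1=0x3c R2=0xcf R3=0xff R4=0xef R5=0xa7  N=0 Z=0
-- IRQ taken; context saved, return-PC = 7 --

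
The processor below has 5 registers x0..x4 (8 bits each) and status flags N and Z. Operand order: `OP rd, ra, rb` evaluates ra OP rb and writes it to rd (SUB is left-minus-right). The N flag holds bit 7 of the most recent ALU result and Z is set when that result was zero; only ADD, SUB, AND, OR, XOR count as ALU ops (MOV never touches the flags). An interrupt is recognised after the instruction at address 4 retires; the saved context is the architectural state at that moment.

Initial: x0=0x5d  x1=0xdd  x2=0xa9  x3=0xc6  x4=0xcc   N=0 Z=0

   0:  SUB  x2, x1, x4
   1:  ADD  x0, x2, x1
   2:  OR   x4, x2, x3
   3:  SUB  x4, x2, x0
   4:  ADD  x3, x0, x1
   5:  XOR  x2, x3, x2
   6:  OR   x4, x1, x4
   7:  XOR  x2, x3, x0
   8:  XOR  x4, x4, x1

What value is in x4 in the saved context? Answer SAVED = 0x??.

SAVED = 0x23

after  0: x0=0x5d x1=0xdd x2=0x11 x3=0xc6 x4=0xcc  N=0 Z=0
after  1: x0=0xee x1=0xdd x2=0x11 x3=0xc6 x4=0xcc  N=1 Z=0
after  2: x0=0xee x1=0xdd x2=0x11 x3=0xc6 x4=0xd7  N=1 Z=0
after  3: x0=0xee x1=0xdd x2=0x11 x3=0xc6 x4=0x23  N=0 Z=0
after  4: x0=0xee x1=0xdd x2=0x11 x3=0xcb x4=0x23  N=1 Z=0
-- IRQ taken; context saved, return-PC = 5 --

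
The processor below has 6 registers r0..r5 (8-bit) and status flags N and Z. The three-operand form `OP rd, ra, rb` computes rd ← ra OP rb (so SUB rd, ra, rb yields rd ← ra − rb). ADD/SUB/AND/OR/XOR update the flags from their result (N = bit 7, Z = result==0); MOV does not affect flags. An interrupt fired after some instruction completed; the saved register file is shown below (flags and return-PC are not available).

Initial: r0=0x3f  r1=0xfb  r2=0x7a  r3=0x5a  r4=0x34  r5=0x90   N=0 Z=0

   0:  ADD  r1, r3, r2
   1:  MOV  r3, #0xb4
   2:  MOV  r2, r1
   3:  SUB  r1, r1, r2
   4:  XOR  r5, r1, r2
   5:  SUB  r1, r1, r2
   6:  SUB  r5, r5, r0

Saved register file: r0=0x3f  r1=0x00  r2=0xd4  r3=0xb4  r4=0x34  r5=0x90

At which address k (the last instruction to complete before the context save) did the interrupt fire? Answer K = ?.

K = 3

after  0: r0=0x3f r1=0xd4 r2=0x7a r3=0x5a r4=0x34 r5=0x90  N=1 Z=0
after  1: r0=0x3f r1=0xd4 r2=0x7a r3=0xb4 r4=0x34 r5=0x90  N=1 Z=0
after  2: r0=0x3f r1=0xd4 r2=0xd4 r3=0xb4 r4=0x34 r5=0x90  N=1 Z=0
after  3: r0=0x3f r1=0x00 r2=0xd4 r3=0xb4 r4=0x34 r5=0x90  N=0 Z=1
-- IRQ taken; context saved, return-PC = 4 --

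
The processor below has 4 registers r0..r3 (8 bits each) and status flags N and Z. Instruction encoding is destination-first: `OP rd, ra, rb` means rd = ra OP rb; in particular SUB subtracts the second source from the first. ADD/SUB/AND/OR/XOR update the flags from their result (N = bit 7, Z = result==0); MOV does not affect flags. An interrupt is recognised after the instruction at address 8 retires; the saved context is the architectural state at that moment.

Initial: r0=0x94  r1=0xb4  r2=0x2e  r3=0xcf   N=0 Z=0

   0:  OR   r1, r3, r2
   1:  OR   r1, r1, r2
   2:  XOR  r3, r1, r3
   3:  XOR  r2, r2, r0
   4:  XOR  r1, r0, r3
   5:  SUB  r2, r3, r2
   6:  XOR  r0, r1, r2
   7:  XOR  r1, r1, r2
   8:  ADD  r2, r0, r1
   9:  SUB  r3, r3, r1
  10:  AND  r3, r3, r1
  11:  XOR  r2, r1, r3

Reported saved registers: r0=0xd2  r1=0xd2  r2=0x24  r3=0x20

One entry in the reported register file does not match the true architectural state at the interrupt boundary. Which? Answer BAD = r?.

BAD = r2

after  0: r0=0x94 r1=0xef r2=0x2e r3=0xcf  N=1 Z=0
after  1: r0=0x94 r1=0xef r2=0x2e r3=0xcf  N=1 Z=0
after  2: r0=0x94 r1=0xef r2=0x2e r3=0x20  N=0 Z=0
after  3: r0=0x94 r1=0xef r2=0xba r3=0x20  N=1 Z=0
after  4: r0=0x94 r1=0xb4 r2=0xba r3=0x20  N=1 Z=0
after  5: r0=0x94 r1=0xb4 r2=0x66 r3=0x20  N=0 Z=0
after  6: r0=0xd2 r1=0xb4 r2=0x66 r3=0x20  N=1 Z=0
after  7: r0=0xd2 r1=0xd2 r2=0x66 r3=0x20  N=1 Z=0
after  8: r0=0xd2 r1=0xd2 r2=0xa4 r3=0x20  N=1 Z=0
-- IRQ taken; context saved, return-PC = 9 --
mismatch: r2: reported 0x24 vs actual 0xa4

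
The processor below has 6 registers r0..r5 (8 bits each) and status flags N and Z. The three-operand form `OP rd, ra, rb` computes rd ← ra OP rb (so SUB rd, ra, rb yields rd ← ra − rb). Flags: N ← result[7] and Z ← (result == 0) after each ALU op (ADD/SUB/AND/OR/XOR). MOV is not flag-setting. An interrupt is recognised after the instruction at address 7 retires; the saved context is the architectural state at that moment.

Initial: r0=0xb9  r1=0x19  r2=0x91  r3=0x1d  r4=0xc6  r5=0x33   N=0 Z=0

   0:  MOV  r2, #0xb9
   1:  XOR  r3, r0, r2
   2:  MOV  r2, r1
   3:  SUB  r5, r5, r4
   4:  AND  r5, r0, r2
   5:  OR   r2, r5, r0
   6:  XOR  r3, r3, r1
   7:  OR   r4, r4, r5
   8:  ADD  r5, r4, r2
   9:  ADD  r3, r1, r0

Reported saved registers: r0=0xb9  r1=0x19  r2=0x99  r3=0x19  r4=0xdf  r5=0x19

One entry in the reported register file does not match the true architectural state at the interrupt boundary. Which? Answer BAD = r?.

after  0: r0=0xb9 r1=0x19 r2=0xb9 r3=0x1d r4=0xc6 r5=0x33  N=0 Z=0
after  1: r0=0xb9 r1=0x19 r2=0xb9 r3=0x00 r4=0xc6 r5=0x33  N=0 Z=1
after  2: r0=0xb9 r1=0x19 r2=0x19 r3=0x00 r4=0xc6 r5=0x33  N=0 Z=1
after  3: r0=0xb9 r1=0x19 r2=0x19 r3=0x00 r4=0xc6 r5=0x6d  N=0 Z=0
after  4: r0=0xb9 r1=0x19 r2=0x19 r3=0x00 r4=0xc6 r5=0x19  N=0 Z=0
after  5: r0=0xb9 r1=0x19 r2=0xb9 r3=0x00 r4=0xc6 r5=0x19  N=1 Z=0
after  6: r0=0xb9 r1=0x19 r2=0xb9 r3=0x19 r4=0xc6 r5=0x19  N=0 Z=0
after  7: r0=0xb9 r1=0x19 r2=0xb9 r3=0x19 r4=0xdf r5=0x19  N=1 Z=0
-- IRQ taken; context saved, return-PC = 8 --
mismatch: r2: reported 0x99 vs actual 0xb9

BAD = r2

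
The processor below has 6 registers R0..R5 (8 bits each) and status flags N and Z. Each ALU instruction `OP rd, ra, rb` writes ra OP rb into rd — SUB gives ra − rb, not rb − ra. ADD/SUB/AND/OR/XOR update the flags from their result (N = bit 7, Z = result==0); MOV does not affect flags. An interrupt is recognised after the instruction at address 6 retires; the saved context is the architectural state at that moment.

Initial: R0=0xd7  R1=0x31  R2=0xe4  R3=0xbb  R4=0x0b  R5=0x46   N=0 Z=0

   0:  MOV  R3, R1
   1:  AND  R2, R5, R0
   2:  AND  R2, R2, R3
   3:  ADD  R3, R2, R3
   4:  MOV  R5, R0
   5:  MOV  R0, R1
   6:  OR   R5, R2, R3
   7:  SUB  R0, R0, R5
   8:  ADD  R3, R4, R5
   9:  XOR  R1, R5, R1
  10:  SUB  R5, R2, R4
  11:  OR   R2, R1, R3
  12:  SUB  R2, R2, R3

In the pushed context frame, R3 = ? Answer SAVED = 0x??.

after  0: R0=0xd7 R1=0x31 R2=0xe4 R3=0x31 R4=0x0b R5=0x46  N=0 Z=0
after  1: R0=0xd7 R1=0x31 R2=0x46 R3=0x31 R4=0x0b R5=0x46  N=0 Z=0
after  2: R0=0xd7 R1=0x31 R2=0x00 R3=0x31 R4=0x0b R5=0x46  N=0 Z=1
after  3: R0=0xd7 R1=0x31 R2=0x00 R3=0x31 R4=0x0b R5=0x46  N=0 Z=0
after  4: R0=0xd7 R1=0x31 R2=0x00 R3=0x31 R4=0x0b R5=0xd7  N=0 Z=0
after  5: R0=0x31 R1=0x31 R2=0x00 R3=0x31 R4=0x0b R5=0xd7  N=0 Z=0
after  6: R0=0x31 R1=0x31 R2=0x00 R3=0x31 R4=0x0b R5=0x31  N=0 Z=0
-- IRQ taken; context saved, return-PC = 7 --

SAVED = 0x31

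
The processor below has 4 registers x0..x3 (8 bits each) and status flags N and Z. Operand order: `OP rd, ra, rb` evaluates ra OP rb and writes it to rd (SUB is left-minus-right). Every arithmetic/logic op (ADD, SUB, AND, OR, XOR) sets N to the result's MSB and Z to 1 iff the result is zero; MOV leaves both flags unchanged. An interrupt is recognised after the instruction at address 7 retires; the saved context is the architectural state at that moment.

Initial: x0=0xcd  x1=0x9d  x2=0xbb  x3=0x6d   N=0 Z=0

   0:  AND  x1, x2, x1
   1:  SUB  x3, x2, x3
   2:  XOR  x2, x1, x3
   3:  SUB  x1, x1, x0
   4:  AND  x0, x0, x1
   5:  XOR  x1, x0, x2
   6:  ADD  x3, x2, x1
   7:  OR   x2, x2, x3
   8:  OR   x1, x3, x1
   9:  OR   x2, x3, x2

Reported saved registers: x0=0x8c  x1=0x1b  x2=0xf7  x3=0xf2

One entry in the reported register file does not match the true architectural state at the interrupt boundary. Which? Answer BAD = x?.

after  0: x0=0xcd x1=0x99 x2=0xbb x3=0x6d  N=1 Z=0
after  1: x0=0xcd x1=0x99 x2=0xbb x3=0x4e  N=0 Z=0
after  2: x0=0xcd x1=0x99 x2=0xd7 x3=0x4e  N=1 Z=0
after  3: x0=0xcd x1=0xcc x2=0xd7 x3=0x4e  N=1 Z=0
after  4: x0=0xcc x1=0xcc x2=0xd7 x3=0x4e  N=1 Z=0
after  5: x0=0xcc x1=0x1b x2=0xd7 x3=0x4e  N=0 Z=0
after  6: x0=0xcc x1=0x1b x2=0xd7 x3=0xf2  N=1 Z=0
after  7: x0=0xcc x1=0x1b x2=0xf7 x3=0xf2  N=1 Z=0
-- IRQ taken; context saved, return-PC = 8 --
mismatch: x0: reported 0x8c vs actual 0xcc

BAD = x0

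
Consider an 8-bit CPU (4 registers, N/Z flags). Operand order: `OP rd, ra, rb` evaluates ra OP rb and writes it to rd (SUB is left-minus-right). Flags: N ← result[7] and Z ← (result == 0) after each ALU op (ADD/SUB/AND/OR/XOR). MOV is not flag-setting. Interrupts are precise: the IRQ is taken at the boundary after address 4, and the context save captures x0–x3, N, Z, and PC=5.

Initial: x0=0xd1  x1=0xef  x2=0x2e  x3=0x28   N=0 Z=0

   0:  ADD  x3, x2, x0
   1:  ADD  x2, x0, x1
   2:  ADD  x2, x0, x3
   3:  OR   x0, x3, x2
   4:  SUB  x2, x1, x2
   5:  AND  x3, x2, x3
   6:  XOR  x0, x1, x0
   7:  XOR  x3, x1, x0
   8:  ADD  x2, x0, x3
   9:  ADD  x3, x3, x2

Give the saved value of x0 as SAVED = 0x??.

SAVED = 0xff

after  0: x0=0xd1 x1=0xef x2=0x2e x3=0xff  N=1 Z=0
after  1: x0=0xd1 x1=0xef x2=0xc0 x3=0xff  N=1 Z=0
after  2: x0=0xd1 x1=0xef x2=0xd0 x3=0xff  N=1 Z=0
after  3: x0=0xff x1=0xef x2=0xd0 x3=0xff  N=1 Z=0
after  4: x0=0xff x1=0xef x2=0x1f x3=0xff  N=0 Z=0
-- IRQ taken; context saved, return-PC = 5 --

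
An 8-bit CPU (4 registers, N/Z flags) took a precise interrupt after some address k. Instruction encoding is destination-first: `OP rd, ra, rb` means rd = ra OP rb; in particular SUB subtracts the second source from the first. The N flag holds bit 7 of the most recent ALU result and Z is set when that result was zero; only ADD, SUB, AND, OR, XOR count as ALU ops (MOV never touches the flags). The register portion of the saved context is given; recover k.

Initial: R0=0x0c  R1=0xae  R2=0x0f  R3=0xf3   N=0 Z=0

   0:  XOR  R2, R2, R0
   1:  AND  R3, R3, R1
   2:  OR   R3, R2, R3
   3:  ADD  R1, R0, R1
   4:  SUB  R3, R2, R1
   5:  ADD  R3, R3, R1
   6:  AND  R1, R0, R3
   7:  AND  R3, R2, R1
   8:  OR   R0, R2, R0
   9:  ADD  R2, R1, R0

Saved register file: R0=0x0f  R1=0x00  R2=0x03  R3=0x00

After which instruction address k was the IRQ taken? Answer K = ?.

after  0: R0=0x0c R1=0xae R2=0x03 R3=0xf3  N=0 Z=0
after  1: R0=0x0c R1=0xae R2=0x03 R3=0xa2  N=1 Z=0
after  2: R0=0x0c R1=0xae R2=0x03 R3=0xa3  N=1 Z=0
after  3: R0=0x0c R1=0xba R2=0x03 R3=0xa3  N=1 Z=0
after  4: R0=0x0c R1=0xba R2=0x03 R3=0x49  N=0 Z=0
after  5: R0=0x0c R1=0xba R2=0x03 R3=0x03  N=0 Z=0
after  6: R0=0x0c R1=0x00 R2=0x03 R3=0x03  N=0 Z=1
after  7: R0=0x0c R1=0x00 R2=0x03 R3=0x00  N=0 Z=1
after  8: R0=0x0f R1=0x00 R2=0x03 R3=0x00  N=0 Z=0
-- IRQ taken; context saved, return-PC = 9 --

K = 8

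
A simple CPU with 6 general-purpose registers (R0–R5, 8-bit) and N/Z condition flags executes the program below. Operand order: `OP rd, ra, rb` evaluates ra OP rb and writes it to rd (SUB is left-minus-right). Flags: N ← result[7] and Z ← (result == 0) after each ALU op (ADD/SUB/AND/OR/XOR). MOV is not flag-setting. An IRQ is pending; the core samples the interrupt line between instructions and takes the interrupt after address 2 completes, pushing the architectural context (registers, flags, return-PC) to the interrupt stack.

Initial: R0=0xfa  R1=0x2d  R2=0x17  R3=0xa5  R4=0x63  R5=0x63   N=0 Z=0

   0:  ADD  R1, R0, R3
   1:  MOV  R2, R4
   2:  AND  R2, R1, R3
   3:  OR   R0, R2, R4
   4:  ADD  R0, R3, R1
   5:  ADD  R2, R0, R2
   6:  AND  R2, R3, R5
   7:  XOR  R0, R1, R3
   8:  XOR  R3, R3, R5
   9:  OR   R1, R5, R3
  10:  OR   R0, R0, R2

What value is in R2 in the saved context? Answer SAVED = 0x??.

SAVED = 0x85

after  0: R0=0xfa R1=0x9f R2=0x17 R3=0xa5 R4=0x63 R5=0x63  N=1 Z=0
after  1: R0=0xfa R1=0x9f R2=0x63 R3=0xa5 R4=0x63 R5=0x63  N=1 Z=0
after  2: R0=0xfa R1=0x9f R2=0x85 R3=0xa5 R4=0x63 R5=0x63  N=1 Z=0
-- IRQ taken; context saved, return-PC = 3 --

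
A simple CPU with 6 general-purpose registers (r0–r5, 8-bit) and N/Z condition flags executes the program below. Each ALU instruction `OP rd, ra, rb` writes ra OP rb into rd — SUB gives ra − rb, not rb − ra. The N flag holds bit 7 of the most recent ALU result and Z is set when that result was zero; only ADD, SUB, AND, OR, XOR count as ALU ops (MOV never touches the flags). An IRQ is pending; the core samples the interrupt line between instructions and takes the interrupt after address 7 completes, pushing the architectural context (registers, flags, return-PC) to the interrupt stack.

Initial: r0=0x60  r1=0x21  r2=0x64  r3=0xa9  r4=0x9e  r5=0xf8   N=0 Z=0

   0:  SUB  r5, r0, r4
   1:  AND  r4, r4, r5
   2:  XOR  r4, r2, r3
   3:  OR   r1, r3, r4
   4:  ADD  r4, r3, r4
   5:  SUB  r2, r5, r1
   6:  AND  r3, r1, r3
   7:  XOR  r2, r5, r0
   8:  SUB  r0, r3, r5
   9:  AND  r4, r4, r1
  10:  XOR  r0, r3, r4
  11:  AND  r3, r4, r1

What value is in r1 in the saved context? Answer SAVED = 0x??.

SAVED = 0xed

after  0: r0=0x60 r1=0x21 r2=0x64 r3=0xa9 r4=0x9e r5=0xc2  N=1 Z=0
after  1: r0=0x60 r1=0x21 r2=0x64 r3=0xa9 r4=0x82 r5=0xc2  N=1 Z=0
after  2: r0=0x60 r1=0x21 r2=0x64 r3=0xa9 r4=0xcd r5=0xc2  N=1 Z=0
after  3: r0=0x60 r1=0xed r2=0x64 r3=0xa9 r4=0xcd r5=0xc2  N=1 Z=0
after  4: r0=0x60 r1=0xed r2=0x64 r3=0xa9 r4=0x76 r5=0xc2  N=0 Z=0
after  5: r0=0x60 r1=0xed r2=0xd5 r3=0xa9 r4=0x76 r5=0xc2  N=1 Z=0
after  6: r0=0x60 r1=0xed r2=0xd5 r3=0xa9 r4=0x76 r5=0xc2  N=1 Z=0
after  7: r0=0x60 r1=0xed r2=0xa2 r3=0xa9 r4=0x76 r5=0xc2  N=1 Z=0
-- IRQ taken; context saved, return-PC = 8 --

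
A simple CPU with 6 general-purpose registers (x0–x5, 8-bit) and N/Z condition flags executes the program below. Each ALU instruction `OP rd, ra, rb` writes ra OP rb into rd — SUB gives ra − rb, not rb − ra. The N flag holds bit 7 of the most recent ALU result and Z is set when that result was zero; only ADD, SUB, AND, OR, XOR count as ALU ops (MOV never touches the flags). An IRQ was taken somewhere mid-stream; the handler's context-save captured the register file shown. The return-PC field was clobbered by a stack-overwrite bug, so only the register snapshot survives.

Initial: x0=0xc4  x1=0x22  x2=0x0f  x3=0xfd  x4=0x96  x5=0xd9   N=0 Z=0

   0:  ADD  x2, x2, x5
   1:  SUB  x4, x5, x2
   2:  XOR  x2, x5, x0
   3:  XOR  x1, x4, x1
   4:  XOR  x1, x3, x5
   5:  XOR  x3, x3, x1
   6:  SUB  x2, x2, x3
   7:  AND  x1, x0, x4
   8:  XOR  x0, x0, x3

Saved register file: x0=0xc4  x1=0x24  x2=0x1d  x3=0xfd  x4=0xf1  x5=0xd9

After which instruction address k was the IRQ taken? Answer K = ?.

K = 4

after  0: x0=0xc4 x1=0x22 x2=0xe8 x3=0xfd x4=0x96 x5=0xd9  N=1 Z=0
after  1: x0=0xc4 x1=0x22 x2=0xe8 x3=0xfd x4=0xf1 x5=0xd9  N=1 Z=0
after  2: x0=0xc4 x1=0x22 x2=0x1d x3=0xfd x4=0xf1 x5=0xd9  N=0 Z=0
after  3: x0=0xc4 x1=0xd3 x2=0x1d x3=0xfd x4=0xf1 x5=0xd9  N=1 Z=0
after  4: x0=0xc4 x1=0x24 x2=0x1d x3=0xfd x4=0xf1 x5=0xd9  N=0 Z=0
-- IRQ taken; context saved, return-PC = 5 --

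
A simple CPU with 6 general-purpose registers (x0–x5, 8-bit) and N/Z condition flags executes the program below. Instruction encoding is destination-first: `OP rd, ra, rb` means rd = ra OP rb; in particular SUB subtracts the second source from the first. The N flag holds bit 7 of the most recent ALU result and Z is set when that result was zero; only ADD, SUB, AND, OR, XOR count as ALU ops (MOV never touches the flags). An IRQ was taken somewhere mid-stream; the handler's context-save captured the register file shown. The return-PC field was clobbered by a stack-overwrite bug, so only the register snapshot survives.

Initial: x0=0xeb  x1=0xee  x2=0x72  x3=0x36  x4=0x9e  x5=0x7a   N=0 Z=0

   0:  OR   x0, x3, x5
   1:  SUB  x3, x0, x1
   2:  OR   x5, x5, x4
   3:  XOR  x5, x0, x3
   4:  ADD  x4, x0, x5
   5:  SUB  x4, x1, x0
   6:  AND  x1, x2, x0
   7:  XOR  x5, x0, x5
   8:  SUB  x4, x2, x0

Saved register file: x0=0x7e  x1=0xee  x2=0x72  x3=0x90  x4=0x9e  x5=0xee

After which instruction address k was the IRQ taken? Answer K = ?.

K = 3

after  0: x0=0x7e x1=0xee x2=0x72 x3=0x36 x4=0x9e x5=0x7a  N=0 Z=0
after  1: x0=0x7e x1=0xee x2=0x72 x3=0x90 x4=0x9e x5=0x7a  N=1 Z=0
after  2: x0=0x7e x1=0xee x2=0x72 x3=0x90 x4=0x9e x5=0xfe  N=1 Z=0
after  3: x0=0x7e x1=0xee x2=0x72 x3=0x90 x4=0x9e x5=0xee  N=1 Z=0
-- IRQ taken; context saved, return-PC = 4 --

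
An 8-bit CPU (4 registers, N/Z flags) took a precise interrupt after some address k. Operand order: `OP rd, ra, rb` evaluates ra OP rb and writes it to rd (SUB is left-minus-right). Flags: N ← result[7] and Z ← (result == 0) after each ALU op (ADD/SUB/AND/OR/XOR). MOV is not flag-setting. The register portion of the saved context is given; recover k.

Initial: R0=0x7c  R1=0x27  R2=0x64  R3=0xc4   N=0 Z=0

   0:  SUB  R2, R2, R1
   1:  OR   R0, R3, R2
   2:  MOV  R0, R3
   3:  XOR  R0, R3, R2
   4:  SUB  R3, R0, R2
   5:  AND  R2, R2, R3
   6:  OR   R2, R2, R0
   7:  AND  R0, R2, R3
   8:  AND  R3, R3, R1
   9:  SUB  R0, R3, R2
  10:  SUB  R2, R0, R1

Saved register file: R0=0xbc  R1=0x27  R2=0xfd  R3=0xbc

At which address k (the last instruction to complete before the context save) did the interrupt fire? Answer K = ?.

K = 7

after  0: R0=0x7c R1=0x27 R2=0x3d R3=0xc4  N=0 Z=0
after  1: R0=0xfd R1=0x27 R2=0x3d R3=0xc4  N=1 Z=0
after  2: R0=0xc4 R1=0x27 R2=0x3d R3=0xc4  N=1 Z=0
after  3: R0=0xf9 R1=0x27 R2=0x3d R3=0xc4  N=1 Z=0
after  4: R0=0xf9 R1=0x27 R2=0x3d R3=0xbc  N=1 Z=0
after  5: R0=0xf9 R1=0x27 R2=0x3c R3=0xbc  N=0 Z=0
after  6: R0=0xf9 R1=0x27 R2=0xfd R3=0xbc  N=1 Z=0
after  7: R0=0xbc R1=0x27 R2=0xfd R3=0xbc  N=1 Z=0
-- IRQ taken; context saved, return-PC = 8 --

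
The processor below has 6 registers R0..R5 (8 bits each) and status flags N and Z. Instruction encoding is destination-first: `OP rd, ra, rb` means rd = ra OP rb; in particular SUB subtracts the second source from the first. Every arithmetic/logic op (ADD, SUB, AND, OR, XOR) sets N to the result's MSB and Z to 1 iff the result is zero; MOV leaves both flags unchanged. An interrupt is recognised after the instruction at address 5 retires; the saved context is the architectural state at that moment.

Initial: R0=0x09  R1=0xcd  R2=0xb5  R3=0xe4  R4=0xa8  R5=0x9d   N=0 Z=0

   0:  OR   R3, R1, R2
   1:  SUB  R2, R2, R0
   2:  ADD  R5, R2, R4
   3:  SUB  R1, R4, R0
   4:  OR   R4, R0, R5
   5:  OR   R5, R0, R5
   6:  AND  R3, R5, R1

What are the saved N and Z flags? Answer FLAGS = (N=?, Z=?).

after  0: R0=0x09 R1=0xcd R2=0xb5 R3=0xfd R4=0xa8 R5=0x9d  N=1 Z=0
after  1: R0=0x09 R1=0xcd R2=0xac R3=0xfd R4=0xa8 R5=0x9d  N=1 Z=0
after  2: R0=0x09 R1=0xcd R2=0xac R3=0xfd R4=0xa8 R5=0x54  N=0 Z=0
after  3: R0=0x09 R1=0x9f R2=0xac R3=0xfd R4=0xa8 R5=0x54  N=1 Z=0
after  4: R0=0x09 R1=0x9f R2=0xac R3=0xfd R4=0x5d R5=0x54  N=0 Z=0
after  5: R0=0x09 R1=0x9f R2=0xac R3=0xfd R4=0x5d R5=0x5d  N=0 Z=0
-- IRQ taken; context saved, return-PC = 6 --

FLAGS = (N=0, Z=0)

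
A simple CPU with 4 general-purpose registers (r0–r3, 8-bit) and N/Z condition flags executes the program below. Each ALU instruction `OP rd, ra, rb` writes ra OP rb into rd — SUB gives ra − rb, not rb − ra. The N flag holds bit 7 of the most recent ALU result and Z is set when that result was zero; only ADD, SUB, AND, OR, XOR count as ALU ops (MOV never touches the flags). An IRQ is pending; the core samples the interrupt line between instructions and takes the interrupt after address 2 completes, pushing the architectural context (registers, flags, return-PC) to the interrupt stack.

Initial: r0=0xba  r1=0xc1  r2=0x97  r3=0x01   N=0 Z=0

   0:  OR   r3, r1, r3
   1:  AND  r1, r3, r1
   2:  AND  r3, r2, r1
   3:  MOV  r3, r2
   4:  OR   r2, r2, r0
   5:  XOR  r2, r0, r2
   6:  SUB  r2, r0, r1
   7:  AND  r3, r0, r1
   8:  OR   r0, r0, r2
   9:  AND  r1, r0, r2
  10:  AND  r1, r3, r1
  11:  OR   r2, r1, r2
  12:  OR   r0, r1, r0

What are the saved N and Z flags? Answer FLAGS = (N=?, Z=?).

FLAGS = (N=1, Z=0)

after  0: r0=0xba r1=0xc1 r2=0x97 r3=0xc1  N=1 Z=0
after  1: r0=0xba r1=0xc1 r2=0x97 r3=0xc1  N=1 Z=0
after  2: r0=0xba r1=0xc1 r2=0x97 r3=0x81  N=1 Z=0
-- IRQ taken; context saved, return-PC = 3 --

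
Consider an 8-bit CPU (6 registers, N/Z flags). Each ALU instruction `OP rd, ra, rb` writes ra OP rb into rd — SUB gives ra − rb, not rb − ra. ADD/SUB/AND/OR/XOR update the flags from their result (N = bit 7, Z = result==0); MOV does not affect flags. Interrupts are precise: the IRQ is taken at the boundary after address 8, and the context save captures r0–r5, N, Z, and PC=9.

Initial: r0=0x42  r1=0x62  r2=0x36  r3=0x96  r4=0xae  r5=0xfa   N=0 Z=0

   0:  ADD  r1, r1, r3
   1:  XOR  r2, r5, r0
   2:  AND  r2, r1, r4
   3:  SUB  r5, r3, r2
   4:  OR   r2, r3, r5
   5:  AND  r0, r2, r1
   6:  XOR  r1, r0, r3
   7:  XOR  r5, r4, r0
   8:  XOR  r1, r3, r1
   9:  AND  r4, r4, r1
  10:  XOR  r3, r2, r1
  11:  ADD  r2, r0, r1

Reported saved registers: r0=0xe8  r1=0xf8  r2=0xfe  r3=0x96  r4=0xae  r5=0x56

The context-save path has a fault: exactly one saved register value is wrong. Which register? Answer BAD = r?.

after  0: r0=0x42 r1=0xf8 r2=0x36 r3=0x96 r4=0xae r5=0xfa  N=1 Z=0
after  1: r0=0x42 r1=0xf8 r2=0xb8 r3=0x96 r4=0xae r5=0xfa  N=1 Z=0
after  2: r0=0x42 r1=0xf8 r2=0xa8 r3=0x96 r4=0xae r5=0xfa  N=1 Z=0
after  3: r0=0x42 r1=0xf8 r2=0xa8 r3=0x96 r4=0xae r5=0xee  N=1 Z=0
after  4: r0=0x42 r1=0xf8 r2=0xfe r3=0x96 r4=0xae r5=0xee  N=1 Z=0
after  5: r0=0xf8 r1=0xf8 r2=0xfe r3=0x96 r4=0xae r5=0xee  N=1 Z=0
after  6: r0=0xf8 r1=0x6e r2=0xfe r3=0x96 r4=0xae r5=0xee  N=0 Z=0
after  7: r0=0xf8 r1=0x6e r2=0xfe r3=0x96 r4=0xae r5=0x56  N=0 Z=0
after  8: r0=0xf8 r1=0xf8 r2=0xfe r3=0x96 r4=0xae r5=0x56  N=1 Z=0
-- IRQ taken; context saved, return-PC = 9 --
mismatch: r0: reported 0xe8 vs actual 0xf8

BAD = r0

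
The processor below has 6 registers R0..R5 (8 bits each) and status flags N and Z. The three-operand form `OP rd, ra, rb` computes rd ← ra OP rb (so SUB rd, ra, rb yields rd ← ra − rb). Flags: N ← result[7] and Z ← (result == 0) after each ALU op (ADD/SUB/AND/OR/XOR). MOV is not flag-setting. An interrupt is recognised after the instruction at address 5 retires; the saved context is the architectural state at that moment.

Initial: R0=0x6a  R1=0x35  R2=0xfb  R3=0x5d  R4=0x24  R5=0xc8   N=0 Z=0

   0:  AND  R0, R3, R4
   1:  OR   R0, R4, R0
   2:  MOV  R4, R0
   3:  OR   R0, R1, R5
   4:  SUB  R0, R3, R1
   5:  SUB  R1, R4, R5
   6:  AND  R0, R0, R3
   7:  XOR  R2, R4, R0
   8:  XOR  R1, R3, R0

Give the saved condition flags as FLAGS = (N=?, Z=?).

FLAGS = (N=0, Z=0)

after  0: R0=0x04 R1=0x35 R2=0xfb R3=0x5d R4=0x24 R5=0xc8  N=0 Z=0
after  1: R0=0x24 R1=0x35 R2=0xfb R3=0x5d R4=0x24 R5=0xc8  N=0 Z=0
after  2: R0=0x24 R1=0x35 R2=0xfb R3=0x5d R4=0x24 R5=0xc8  N=0 Z=0
after  3: R0=0xfd R1=0x35 R2=0xfb R3=0x5d R4=0x24 R5=0xc8  N=1 Z=0
after  4: R0=0x28 R1=0x35 R2=0xfb R3=0x5d R4=0x24 R5=0xc8  N=0 Z=0
after  5: R0=0x28 R1=0x5c R2=0xfb R3=0x5d R4=0x24 R5=0xc8  N=0 Z=0
-- IRQ taken; context saved, return-PC = 6 --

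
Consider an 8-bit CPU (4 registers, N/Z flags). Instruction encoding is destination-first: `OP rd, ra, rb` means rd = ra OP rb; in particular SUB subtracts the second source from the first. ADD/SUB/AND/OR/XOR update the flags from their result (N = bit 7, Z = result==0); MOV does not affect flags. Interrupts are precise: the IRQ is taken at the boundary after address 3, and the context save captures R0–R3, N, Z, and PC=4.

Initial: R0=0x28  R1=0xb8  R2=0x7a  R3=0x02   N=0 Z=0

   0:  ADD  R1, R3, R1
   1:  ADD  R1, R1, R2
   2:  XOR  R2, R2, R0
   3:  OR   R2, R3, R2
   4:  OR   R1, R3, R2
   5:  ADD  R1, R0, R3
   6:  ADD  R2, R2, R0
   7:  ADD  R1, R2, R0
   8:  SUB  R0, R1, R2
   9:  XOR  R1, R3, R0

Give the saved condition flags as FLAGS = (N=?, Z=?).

after  0: R0=0x28 R1=0xba R2=0x7a R3=0x02  N=1 Z=0
after  1: R0=0x28 R1=0x34 R2=0x7a R3=0x02  N=0 Z=0
after  2: R0=0x28 R1=0x34 R2=0x52 R3=0x02  N=0 Z=0
after  3: R0=0x28 R1=0x34 R2=0x52 R3=0x02  N=0 Z=0
-- IRQ taken; context saved, return-PC = 4 --

FLAGS = (N=0, Z=0)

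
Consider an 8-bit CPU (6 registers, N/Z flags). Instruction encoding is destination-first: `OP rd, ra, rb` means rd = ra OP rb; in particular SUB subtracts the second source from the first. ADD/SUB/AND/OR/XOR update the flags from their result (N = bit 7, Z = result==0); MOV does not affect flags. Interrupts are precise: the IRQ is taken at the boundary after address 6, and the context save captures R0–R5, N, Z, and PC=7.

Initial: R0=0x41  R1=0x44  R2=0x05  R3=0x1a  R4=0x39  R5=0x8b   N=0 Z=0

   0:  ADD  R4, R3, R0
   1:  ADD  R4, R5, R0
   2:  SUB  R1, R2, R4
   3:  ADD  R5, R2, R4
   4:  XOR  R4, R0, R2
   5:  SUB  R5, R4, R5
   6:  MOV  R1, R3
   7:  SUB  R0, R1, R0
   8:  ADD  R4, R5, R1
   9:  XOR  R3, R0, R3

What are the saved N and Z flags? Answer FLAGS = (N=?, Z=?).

FLAGS = (N=0, Z=0)

after  0: R0=0x41 R1=0x44 R2=0x05 R3=0x1a R4=0x5b R5=0x8b  N=0 Z=0
after  1: R0=0x41 R1=0x44 R2=0x05 R3=0x1a R4=0xcc R5=0x8b  N=1 Z=0
after  2: R0=0x41 R1=0x39 R2=0x05 R3=0x1a R4=0xcc R5=0x8b  N=0 Z=0
after  3: R0=0x41 R1=0x39 R2=0x05 R3=0x1a R4=0xcc R5=0xd1  N=1 Z=0
after  4: R0=0x41 R1=0x39 R2=0x05 R3=0x1a R4=0x44 R5=0xd1  N=0 Z=0
after  5: R0=0x41 R1=0x39 R2=0x05 R3=0x1a R4=0x44 R5=0x73  N=0 Z=0
after  6: R0=0x41 R1=0x1a R2=0x05 R3=0x1a R4=0x44 R5=0x73  N=0 Z=0
-- IRQ taken; context saved, return-PC = 7 --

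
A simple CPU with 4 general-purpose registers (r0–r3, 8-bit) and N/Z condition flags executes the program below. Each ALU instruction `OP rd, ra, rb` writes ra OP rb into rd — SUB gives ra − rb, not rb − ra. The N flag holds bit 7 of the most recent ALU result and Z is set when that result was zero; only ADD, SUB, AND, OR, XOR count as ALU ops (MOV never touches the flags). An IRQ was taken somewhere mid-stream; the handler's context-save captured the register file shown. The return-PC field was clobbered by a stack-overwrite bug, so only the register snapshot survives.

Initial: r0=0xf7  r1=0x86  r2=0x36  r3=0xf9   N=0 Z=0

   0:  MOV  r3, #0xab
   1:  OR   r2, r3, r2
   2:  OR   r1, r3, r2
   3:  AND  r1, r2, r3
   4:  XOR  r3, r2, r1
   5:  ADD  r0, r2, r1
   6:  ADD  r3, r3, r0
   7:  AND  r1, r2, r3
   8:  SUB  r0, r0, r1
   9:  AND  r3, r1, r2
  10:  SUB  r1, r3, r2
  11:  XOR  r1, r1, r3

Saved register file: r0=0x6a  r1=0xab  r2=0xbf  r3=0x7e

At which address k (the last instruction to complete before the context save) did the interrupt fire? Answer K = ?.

K = 6

after  0: r0=0xf7 r1=0x86 r2=0x36 r3=0xab  N=0 Z=0
after  1: r0=0xf7 r1=0x86 r2=0xbf r3=0xab  N=1 Z=0
after  2: r0=0xf7 r1=0xbf r2=0xbf r3=0xab  N=1 Z=0
after  3: r0=0xf7 r1=0xab r2=0xbf r3=0xab  N=1 Z=0
after  4: r0=0xf7 r1=0xab r2=0xbf r3=0x14  N=0 Z=0
after  5: r0=0x6a r1=0xab r2=0xbf r3=0x14  N=0 Z=0
after  6: r0=0x6a r1=0xab r2=0xbf r3=0x7e  N=0 Z=0
-- IRQ taken; context saved, return-PC = 7 --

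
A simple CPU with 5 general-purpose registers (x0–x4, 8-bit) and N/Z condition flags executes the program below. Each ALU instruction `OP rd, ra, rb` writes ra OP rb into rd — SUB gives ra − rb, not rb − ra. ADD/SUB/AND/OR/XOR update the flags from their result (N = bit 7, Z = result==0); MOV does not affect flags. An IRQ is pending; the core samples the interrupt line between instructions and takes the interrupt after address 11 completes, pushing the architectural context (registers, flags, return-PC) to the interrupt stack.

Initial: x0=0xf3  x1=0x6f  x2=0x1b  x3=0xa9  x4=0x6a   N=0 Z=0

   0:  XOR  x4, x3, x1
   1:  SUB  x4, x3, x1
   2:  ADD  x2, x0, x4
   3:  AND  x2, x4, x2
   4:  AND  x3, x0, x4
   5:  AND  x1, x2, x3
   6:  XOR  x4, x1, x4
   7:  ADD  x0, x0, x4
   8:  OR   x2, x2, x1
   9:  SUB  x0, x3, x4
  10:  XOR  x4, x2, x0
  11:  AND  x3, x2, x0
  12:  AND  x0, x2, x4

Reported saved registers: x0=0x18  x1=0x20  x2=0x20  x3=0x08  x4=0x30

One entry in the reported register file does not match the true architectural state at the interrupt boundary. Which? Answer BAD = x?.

BAD = x2

after  0: x0=0xf3 x1=0x6f x2=0x1b x3=0xa9 x4=0xc6  N=1 Z=0
after  1: x0=0xf3 x1=0x6f x2=0x1b x3=0xa9 x4=0x3a  N=0 Z=0
after  2: x0=0xf3 x1=0x6f x2=0x2d x3=0xa9 x4=0x3a  N=0 Z=0
after  3: x0=0xf3 x1=0x6f x2=0x28 x3=0xa9 x4=0x3a  N=0 Z=0
after  4: x0=0xf3 x1=0x6f x2=0x28 x3=0x32 x4=0x3a  N=0 Z=0
after  5: x0=0xf3 x1=0x20 x2=0x28 x3=0x32 x4=0x3a  N=0 Z=0
after  6: x0=0xf3 x1=0x20 x2=0x28 x3=0x32 x4=0x1a  N=0 Z=0
after  7: x0=0x0d x1=0x20 x2=0x28 x3=0x32 x4=0x1a  N=0 Z=0
after  8: x0=0x0d x1=0x20 x2=0x28 x3=0x32 x4=0x1a  N=0 Z=0
after  9: x0=0x18 x1=0x20 x2=0x28 x3=0x32 x4=0x1a  N=0 Z=0
after 10: x0=0x18 x1=0x20 x2=0x28 x3=0x32 x4=0x30  N=0 Z=0
after 11: x0=0x18 x1=0x20 x2=0x28 x3=0x08 x4=0x30  N=0 Z=0
-- IRQ taken; context saved, return-PC = 12 --
mismatch: x2: reported 0x20 vs actual 0x28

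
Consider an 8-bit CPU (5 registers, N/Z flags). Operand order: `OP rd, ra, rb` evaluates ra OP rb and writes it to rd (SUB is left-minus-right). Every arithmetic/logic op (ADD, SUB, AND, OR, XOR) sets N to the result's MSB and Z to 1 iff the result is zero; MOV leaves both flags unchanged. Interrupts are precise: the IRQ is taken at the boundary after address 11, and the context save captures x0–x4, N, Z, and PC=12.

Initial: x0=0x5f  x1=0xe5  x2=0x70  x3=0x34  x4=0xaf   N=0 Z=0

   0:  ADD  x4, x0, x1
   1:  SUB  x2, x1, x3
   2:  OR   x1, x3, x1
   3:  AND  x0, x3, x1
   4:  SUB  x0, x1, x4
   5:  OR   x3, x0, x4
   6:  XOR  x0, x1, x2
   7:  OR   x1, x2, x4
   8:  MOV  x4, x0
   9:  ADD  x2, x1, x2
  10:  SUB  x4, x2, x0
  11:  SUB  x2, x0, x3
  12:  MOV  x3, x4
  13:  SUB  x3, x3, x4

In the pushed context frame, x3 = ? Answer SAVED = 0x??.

SAVED = 0xf5

after  0: x0=0x5f x1=0xe5 x2=0x70 x3=0x34 x4=0x44  N=0 Z=0
after  1: x0=0x5f x1=0xe5 x2=0xb1 x3=0x34 x4=0x44  N=1 Z=0
after  2: x0=0x5f x1=0xf5 x2=0xb1 x3=0x34 x4=0x44  N=1 Z=0
after  3: x0=0x34 x1=0xf5 x2=0xb1 x3=0x34 x4=0x44  N=0 Z=0
after  4: x0=0xb1 x1=0xf5 x2=0xb1 x3=0x34 x4=0x44  N=1 Z=0
after  5: x0=0xb1 x1=0xf5 x2=0xb1 x3=0xf5 x4=0x44  N=1 Z=0
after  6: x0=0x44 x1=0xf5 x2=0xb1 x3=0xf5 x4=0x44  N=0 Z=0
after  7: x0=0x44 x1=0xf5 x2=0xb1 x3=0xf5 x4=0x44  N=1 Z=0
after  8: x0=0x44 x1=0xf5 x2=0xb1 x3=0xf5 x4=0x44  N=1 Z=0
after  9: x0=0x44 x1=0xf5 x2=0xa6 x3=0xf5 x4=0x44  N=1 Z=0
after 10: x0=0x44 x1=0xf5 x2=0xa6 x3=0xf5 x4=0x62  N=0 Z=0
after 11: x0=0x44 x1=0xf5 x2=0x4f x3=0xf5 x4=0x62  N=0 Z=0
-- IRQ taken; context saved, return-PC = 12 --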